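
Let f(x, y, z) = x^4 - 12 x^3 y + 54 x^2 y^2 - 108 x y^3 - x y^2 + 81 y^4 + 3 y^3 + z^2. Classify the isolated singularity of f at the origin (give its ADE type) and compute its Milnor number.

Type D_5, Milnor number mu = 5.

The Hessian of f at 0 is [[0, 0, 0], [0, 0, 0], [0, 0, 2]] with rank 1, so corank 2. A Groebner basis of the Jacobian ideal J(f) in C{x,y,z} is {x^3 - y^2/4, y^3, x*y - 3*y^2, z}; counting standard monomials gives mu = 5. Corank 2; j^3 = -y^2*(x - 3*y) has shape L^2 M (L != M), so D-series; mu = 5 gives D_5.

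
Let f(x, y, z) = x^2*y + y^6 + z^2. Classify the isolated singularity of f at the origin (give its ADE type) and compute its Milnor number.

Type D7, Milnor number mu = 7.

The Hessian of f at 0 is [[0, 0, 0], [0, 0, 0], [0, 0, 2]] with rank 1, so corank 2. A Groebner basis of the Jacobian ideal J(f) in C{x,y,z} is {x^2/6 + y^5, x^3, x*y, z}; counting standard monomials gives mu = 7. Corank 2; j^3 = x^2*y has shape L^2 M (L != M), so D-series; mu = 7 gives D_7.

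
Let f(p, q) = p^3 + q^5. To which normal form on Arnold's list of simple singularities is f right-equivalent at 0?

E_8

The Hessian of f at 0 has rank 0. Corank 2; j^3 = p^3 is a perfect cube, so E-series; the 5-jet and mu = 8 give E_8.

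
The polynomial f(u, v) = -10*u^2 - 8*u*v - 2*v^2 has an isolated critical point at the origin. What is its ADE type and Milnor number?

Type A1, Milnor number mu = 1.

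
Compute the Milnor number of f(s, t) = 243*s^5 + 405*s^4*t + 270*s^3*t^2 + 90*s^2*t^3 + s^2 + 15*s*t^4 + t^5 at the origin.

4

The Hessian of f at 0 has rank 1. Corank 1: A-series; mu = 4 gives A_4.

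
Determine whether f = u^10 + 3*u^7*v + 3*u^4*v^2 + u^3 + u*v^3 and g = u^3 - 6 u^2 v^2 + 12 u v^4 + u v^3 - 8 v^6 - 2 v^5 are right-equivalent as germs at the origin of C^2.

Yes.

The Hessian of f at 0 has rank 0. Corank 2; j^3 = u^3 is a perfect cube, so E-series; the 4-jet and mu = 7 give E_7. The Hessian of g at 0 has rank 0. Corank 2; j^3 = u^3 is a perfect cube, so E-series; the 4-jet and mu = 7 give E_7. Both have type E_7, hence right-equivalent.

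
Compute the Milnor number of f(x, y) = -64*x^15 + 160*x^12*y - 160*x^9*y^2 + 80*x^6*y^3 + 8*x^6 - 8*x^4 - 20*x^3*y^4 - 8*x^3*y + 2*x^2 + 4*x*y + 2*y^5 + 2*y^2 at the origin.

4

The Hessian of f at 0 has rank 1. Corank 1: A-series; mu = 4 gives A_4.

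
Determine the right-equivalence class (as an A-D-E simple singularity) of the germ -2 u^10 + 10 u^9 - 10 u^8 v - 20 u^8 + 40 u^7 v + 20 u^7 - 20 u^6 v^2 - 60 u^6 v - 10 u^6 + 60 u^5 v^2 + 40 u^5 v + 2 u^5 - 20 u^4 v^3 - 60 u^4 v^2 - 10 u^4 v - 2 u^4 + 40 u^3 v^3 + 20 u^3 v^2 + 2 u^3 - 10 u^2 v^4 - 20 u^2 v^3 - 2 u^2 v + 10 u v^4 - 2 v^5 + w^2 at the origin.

D_{6}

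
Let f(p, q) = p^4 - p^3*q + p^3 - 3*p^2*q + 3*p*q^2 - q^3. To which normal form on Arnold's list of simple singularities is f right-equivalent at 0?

The Hessian of f at 0 is [[0, 0], [0, 0]] with rank 0, so corank 2. A Groebner basis of the Jacobian ideal J(f) in C{p,q} is {3*p^2 - 6*p*q + q^4 + q^3 + 3*q^2, p^3 + 3*p^2 - 6*p*q + 3*q^2, p^2*q + 3*p^2 - 6*p*q + 3*q^2, 2*p^2 + p*q^2 - 4*p*q - q^3/3 + 2*q^2}; counting standard monomials gives mu = 7. Corank 2; j^3 = (p - q)^3 is a perfect cube, so E-series; the 4-jet and mu = 7 give E_7.

E_{7}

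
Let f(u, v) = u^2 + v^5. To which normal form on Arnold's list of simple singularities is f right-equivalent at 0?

A_4

The Hessian of f at 0 is [[2, 0], [0, 0]] with rank 1, so corank 1. A Groebner basis of the Jacobian ideal J(f) in C{u,v} is {v^4, u}; counting standard monomials gives mu = 4. Corank 1: A-series; mu = 4 gives A_4.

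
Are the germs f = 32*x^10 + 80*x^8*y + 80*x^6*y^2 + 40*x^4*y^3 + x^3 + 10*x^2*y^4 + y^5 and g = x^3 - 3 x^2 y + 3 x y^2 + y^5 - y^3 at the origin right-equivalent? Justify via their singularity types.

The Hessian of f at 0 has rank 0. Corank 2; j^3 = x^3 is a perfect cube, so E-series; the 5-jet and mu = 8 give E_8. The Hessian of g at 0 has rank 0. Corank 2; j^3 = (x - y)^3 is a perfect cube, so E-series; the 5-jet and mu = 8 give E_8. Both have type E_8, hence right-equivalent.

Yes.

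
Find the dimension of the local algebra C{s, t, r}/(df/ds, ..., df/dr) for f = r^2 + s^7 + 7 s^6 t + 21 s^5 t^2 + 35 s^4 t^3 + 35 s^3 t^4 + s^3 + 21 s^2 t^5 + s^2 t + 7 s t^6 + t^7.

8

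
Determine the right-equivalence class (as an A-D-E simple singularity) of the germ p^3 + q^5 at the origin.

E_{8}

The Hessian of f at 0 has rank 0. Corank 2; j^3 = p^3 is a perfect cube, so E-series; the 5-jet and mu = 8 give E_8.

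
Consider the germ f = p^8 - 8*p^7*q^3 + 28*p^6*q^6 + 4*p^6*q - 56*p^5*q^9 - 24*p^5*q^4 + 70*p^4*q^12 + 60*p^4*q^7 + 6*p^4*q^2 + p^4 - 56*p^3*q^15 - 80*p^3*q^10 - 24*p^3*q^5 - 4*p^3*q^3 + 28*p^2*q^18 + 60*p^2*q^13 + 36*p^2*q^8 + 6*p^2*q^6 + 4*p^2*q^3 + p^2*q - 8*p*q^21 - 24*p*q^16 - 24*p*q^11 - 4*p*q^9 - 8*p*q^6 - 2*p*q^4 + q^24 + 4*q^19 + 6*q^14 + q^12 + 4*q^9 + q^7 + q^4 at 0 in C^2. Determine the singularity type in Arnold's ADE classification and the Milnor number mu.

Type D_5, Milnor number mu = 5.

The Hessian of f at 0 has rank 0. Corank 2; j^3 = p^2*q has shape L^2 M (L != M), so D-series; mu = 5 gives D_5.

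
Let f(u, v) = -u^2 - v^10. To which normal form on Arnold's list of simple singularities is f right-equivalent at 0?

A_{9}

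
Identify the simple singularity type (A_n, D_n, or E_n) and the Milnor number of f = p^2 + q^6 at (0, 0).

Type A5, Milnor number mu = 5.

The Hessian of f at 0 has rank 1. Corank 1: A-series; mu = 5 gives A_5.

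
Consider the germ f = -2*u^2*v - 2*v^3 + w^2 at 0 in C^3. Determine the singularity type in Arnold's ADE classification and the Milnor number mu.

The Hessian of f at 0 has rank 1. Corank 2; j^3 = -2*v*(u^2 + v^2) splits into three distinct lines over C (the quadratic factor has nonzero discriminant), so D_4.

Type D_{4}, Milnor number mu = 4.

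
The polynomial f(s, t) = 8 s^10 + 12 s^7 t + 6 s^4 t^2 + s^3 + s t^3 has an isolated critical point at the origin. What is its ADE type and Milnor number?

Type E_{7}, Milnor number mu = 7.

The Hessian of f at 0 has rank 0. Corank 2; j^3 = s^3 is a perfect cube, so E-series; the 4-jet and mu = 7 give E_7.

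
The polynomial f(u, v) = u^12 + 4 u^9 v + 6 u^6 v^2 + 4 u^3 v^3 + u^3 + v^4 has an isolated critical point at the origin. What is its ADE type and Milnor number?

Type E_6, Milnor number mu = 6.

The Hessian of f at 0 has rank 0. Corank 2; j^3 = u^3 is a perfect cube, so E-series; the 4-jet and mu = 6 give E_6.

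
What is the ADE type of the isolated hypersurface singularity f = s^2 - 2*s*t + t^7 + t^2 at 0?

The Hessian of f at 0 is [[2, -2], [-2, 2]] with rank 1, so corank 1. A Groebner basis of the Jacobian ideal J(f) in C{s,t} is {t^6, s - t}; counting standard monomials gives mu = 6. Corank 1: A-series; mu = 6 gives A_6.

A_6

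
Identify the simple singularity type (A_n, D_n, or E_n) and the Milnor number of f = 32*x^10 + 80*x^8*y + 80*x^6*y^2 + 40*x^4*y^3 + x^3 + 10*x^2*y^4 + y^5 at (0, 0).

Type E_{8}, Milnor number mu = 8.

The Hessian of f at 0 is [[0, 0], [0, 0]] with rank 0, so corank 2. A Groebner basis of the Jacobian ideal J(f) in C{x,y} is {y^4, x^2}; counting standard monomials gives mu = 8. Corank 2; j^3 = x^3 is a perfect cube, so E-series; the 5-jet and mu = 8 give E_8.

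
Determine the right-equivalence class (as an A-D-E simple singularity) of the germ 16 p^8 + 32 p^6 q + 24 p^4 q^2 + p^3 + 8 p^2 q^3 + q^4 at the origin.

E_{6}

The Hessian of f at 0 is [[0, 0], [0, 0]] with rank 0, so corank 2. A Groebner basis of the Jacobian ideal J(f) in C{p,q} is {q^3, p^2}; counting standard monomials gives mu = 6. Corank 2; j^3 = p^3 is a perfect cube, so E-series; the 4-jet and mu = 6 give E_6.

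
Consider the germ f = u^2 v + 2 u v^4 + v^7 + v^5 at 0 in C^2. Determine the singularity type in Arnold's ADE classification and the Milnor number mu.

Type D_6, Milnor number mu = 6.

The Hessian of f at 0 is [[0, 0], [0, 0]] with rank 0, so corank 2. A Groebner basis of the Jacobian ideal J(f) in C{u,v} is {u*v + v^4, u*v^2, u^2 - 5*u*v}; counting standard monomials gives mu = 6. Corank 2; j^3 = u^2*v has shape L^2 M (L != M), so D-series; mu = 6 gives D_6.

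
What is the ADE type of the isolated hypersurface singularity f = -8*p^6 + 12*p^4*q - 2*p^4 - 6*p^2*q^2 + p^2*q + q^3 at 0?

D_{4}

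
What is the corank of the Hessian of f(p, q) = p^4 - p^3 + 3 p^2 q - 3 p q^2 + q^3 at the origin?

2

Hessian at 0 has rank 0.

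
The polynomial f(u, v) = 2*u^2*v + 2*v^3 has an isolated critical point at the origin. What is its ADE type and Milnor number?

The Hessian of f at 0 is [[0, 0], [0, 0]] with rank 0, so corank 2. A Groebner basis of the Jacobian ideal J(f) in C{u,v} is {v^3, u^2 + 3*v^2, u*v}; counting standard monomials gives mu = 4. Corank 2; j^3 = 2*v*(u^2 + v^2) splits into three distinct lines over C (the quadratic factor has nonzero discriminant), so D_4.

Type D_{4}, Milnor number mu = 4.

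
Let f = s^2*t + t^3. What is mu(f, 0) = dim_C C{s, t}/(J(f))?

4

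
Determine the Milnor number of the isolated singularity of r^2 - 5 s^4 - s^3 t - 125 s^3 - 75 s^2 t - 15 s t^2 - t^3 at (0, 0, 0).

7

The Hessian of f at 0 has rank 1. Corank 2; j^3 = -(5*s + t)^3 is a perfect cube, so E-series; the 4-jet and mu = 7 give E_7.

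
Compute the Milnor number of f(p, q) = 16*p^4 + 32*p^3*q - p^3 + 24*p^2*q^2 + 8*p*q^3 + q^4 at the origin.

The Hessian of f at 0 is [[0, 0], [0, 0]] with rank 0, so corank 2. A Groebner basis of the Jacobian ideal J(f) in C{p,q} is {q^4, p*q^2 + q^3/6, p^2}; counting standard monomials gives mu = 6. Corank 2; j^3 = -p^3 is a perfect cube, so E-series; the 4-jet and mu = 6 give E_6.

6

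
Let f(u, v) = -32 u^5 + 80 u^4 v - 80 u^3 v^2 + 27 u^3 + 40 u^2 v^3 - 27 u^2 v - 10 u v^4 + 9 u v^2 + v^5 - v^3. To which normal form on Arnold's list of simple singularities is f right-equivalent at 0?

The Hessian of f at 0 is [[0, 0], [0, 0]] with rank 0, so corank 2. A Groebner basis of the Jacobian ideal J(f) in C{u,v} is {v^5, u*v^3 - 3*v^4/8, u^2 - 2*u*v/3 + v^2/9}; counting standard monomials gives mu = 8. Corank 2; j^3 = (3*u - v)^3 is a perfect cube, so E-series; the 5-jet and mu = 8 give E_8.

E_8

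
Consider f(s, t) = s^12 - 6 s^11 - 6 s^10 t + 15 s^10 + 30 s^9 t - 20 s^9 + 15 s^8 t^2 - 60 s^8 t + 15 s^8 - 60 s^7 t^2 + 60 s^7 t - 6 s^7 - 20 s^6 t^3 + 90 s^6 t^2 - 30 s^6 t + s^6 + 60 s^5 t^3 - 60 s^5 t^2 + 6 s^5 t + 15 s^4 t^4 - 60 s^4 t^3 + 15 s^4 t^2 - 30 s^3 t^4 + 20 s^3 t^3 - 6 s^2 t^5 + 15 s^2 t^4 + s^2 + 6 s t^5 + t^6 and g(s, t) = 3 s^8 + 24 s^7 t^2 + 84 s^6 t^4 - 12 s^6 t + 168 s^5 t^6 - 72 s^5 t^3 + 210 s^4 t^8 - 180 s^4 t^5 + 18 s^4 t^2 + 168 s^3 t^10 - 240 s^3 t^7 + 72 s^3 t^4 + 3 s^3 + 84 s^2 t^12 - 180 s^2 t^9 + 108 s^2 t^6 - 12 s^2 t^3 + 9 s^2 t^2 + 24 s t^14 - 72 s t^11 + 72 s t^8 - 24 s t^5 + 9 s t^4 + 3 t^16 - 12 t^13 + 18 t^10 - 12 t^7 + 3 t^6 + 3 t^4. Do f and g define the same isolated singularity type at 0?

No.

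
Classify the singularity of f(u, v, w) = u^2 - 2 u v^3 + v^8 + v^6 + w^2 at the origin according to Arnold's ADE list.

A7

The Hessian of f at 0 has rank 2. Corank 1: A-series; mu = 7 gives A_7.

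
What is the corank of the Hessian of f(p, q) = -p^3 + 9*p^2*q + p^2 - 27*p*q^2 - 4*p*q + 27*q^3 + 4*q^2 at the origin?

Hessian at 0 has rank 1.

1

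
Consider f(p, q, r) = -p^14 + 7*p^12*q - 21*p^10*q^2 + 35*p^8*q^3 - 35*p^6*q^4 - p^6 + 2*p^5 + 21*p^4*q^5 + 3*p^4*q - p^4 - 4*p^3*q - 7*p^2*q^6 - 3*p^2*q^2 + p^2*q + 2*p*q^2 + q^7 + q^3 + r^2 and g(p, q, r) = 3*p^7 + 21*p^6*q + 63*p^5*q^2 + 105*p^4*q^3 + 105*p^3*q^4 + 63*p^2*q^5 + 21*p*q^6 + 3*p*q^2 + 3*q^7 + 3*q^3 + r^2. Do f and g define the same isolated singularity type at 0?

Yes.

The Hessian of f at 0 has rank 1. Corank 2; j^3 = q*(p + q)^2 has shape L^2 M (L != M), so D-series; mu = 8 gives D_8. The Hessian of g at 0 has rank 1. Corank 2; j^3 = 3*q^2*(p + q) has shape L^2 M (L != M), so D-series; mu = 8 gives D_8. Both have type D_8, hence right-equivalent.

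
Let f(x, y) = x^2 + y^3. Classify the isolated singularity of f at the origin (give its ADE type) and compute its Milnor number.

The Hessian of f at 0 has rank 1. Corank 1: A-series; mu = 2 gives A_2.

Type A_2, Milnor number mu = 2.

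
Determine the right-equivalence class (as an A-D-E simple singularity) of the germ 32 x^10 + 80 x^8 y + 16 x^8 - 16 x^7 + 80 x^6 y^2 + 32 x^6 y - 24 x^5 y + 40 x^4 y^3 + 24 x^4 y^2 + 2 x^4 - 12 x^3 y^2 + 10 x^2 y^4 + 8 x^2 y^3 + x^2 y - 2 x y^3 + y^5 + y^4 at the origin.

The Hessian of f at 0 has rank 0. Corank 2; j^3 = x^2*y has shape L^2 M (L != M), so D-series; mu = 5 gives D_5.

D_5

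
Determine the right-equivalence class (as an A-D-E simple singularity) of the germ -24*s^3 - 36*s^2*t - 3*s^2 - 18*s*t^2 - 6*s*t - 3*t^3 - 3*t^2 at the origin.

A_{2}

The Hessian of f at 0 is [[-6, -6], [-6, -6]] with rank 1, so corank 1. A Groebner basis of the Jacobian ideal J(f) in C{s,t} is {t^2, s + t}; counting standard monomials gives mu = 2. Corank 1: A-series; mu = 2 gives A_2.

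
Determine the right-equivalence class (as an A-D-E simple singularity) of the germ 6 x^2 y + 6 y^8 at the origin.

D_{9}

The Hessian of f at 0 has rank 0. Corank 2; j^3 = 6*x^2*y has shape L^2 M (L != M), so D-series; mu = 9 gives D_9.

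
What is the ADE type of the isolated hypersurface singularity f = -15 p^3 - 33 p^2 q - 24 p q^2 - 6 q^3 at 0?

D_4

The Hessian of f at 0 has rank 0. Corank 2; j^3 = -3*(p + q)*(5*p^2 + 6*p*q + 2*q^2) splits into three distinct lines over C (the quadratic factor has nonzero discriminant), so D_4.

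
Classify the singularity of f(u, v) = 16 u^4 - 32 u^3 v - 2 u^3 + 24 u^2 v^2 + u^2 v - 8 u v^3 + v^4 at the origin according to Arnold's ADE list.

The Hessian of f at 0 has rank 0. Corank 2; j^3 = -u^2*(2*u - v) has shape L^2 M (L != M), so D-series; mu = 5 gives D_5.

D5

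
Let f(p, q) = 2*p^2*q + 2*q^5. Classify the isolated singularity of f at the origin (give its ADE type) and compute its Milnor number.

The Hessian of f at 0 has rank 0. Corank 2; j^3 = 2*p^2*q has shape L^2 M (L != M), so D-series; mu = 6 gives D_6.

Type D_{6}, Milnor number mu = 6.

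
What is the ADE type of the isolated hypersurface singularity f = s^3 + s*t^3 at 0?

E7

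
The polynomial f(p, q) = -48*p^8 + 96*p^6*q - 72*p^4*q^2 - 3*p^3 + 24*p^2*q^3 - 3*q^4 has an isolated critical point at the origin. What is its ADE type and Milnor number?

Type E_6, Milnor number mu = 6.

The Hessian of f at 0 has rank 0. Corank 2; j^3 = -3*p^3 is a perfect cube, so E-series; the 4-jet and mu = 6 give E_6.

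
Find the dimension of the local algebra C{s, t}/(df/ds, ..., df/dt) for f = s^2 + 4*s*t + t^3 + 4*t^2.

2

The Hessian of f at 0 is [[2, 4], [4, 8]] with rank 1, so corank 1. A Groebner basis of the Jacobian ideal J(f) in C{s,t} is {t^2, s + 2*t}; counting standard monomials gives mu = 2. Corank 1: A-series; mu = 2 gives A_2.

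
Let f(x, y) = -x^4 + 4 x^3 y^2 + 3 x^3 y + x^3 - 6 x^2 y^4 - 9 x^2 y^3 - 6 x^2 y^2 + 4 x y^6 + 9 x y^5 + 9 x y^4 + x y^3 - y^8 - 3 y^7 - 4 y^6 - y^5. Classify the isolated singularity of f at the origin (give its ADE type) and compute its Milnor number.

Type E_{7}, Milnor number mu = 7.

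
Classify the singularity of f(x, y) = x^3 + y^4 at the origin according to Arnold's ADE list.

E_6

The Hessian of f at 0 is [[0, 0], [0, 0]] with rank 0, so corank 2. A Groebner basis of the Jacobian ideal J(f) in C{x,y} is {y^3, x^2}; counting standard monomials gives mu = 6. Corank 2; j^3 = x^3 is a perfect cube, so E-series; the 4-jet and mu = 6 give E_6.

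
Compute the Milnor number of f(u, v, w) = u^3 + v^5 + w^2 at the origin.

8

The Hessian of f at 0 has rank 1. Corank 2; j^3 = u^3 is a perfect cube, so E-series; the 5-jet and mu = 8 give E_8.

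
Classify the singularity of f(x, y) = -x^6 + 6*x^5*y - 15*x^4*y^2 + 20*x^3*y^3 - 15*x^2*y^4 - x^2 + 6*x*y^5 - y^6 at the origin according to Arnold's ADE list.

A5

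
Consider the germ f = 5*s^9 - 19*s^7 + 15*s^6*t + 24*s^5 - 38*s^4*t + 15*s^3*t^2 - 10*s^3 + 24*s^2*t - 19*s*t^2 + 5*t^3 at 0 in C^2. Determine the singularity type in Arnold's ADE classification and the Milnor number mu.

Type D_4, Milnor number mu = 4.

The Hessian of f at 0 has rank 0. Corank 2; j^3 = -(s - t)*(10*s^2 - 14*s*t + 5*t^2) splits into three distinct lines over C (the quadratic factor has nonzero discriminant), so D_4.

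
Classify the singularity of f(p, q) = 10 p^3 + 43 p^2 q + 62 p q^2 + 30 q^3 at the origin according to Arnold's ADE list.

D_4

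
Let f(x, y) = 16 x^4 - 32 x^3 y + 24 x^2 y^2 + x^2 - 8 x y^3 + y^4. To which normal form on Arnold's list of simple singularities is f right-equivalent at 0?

A_{3}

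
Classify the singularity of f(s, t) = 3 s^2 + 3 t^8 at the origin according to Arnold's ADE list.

A_{7}

The Hessian of f at 0 has rank 1. Corank 1: A-series; mu = 7 gives A_7.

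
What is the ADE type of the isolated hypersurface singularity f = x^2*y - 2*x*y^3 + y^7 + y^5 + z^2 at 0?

D_{8}

The Hessian of f at 0 has rank 1. Corank 2; j^3 = x^2*y has shape L^2 M (L != M), so D-series; mu = 8 gives D_8.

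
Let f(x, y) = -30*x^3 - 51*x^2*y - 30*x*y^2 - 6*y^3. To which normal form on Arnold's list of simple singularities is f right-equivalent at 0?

The Hessian of f at 0 has rank 0. Corank 2; j^3 = -3*(2*x + y)*(5*x^2 + 6*x*y + 2*y^2) splits into three distinct lines over C (the quadratic factor has nonzero discriminant), so D_4.

D_{4}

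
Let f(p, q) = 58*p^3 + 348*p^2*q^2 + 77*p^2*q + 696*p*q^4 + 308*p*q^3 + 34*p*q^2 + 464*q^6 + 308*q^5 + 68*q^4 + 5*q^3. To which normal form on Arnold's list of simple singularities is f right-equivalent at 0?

The Hessian of f at 0 is [[0, 0], [0, 0]] with rank 0, so corank 2. A Groebner basis of the Jacobian ideal J(f) in C{p,q} is {q^3, p^2 - q^2/13, p*q + 4*q^2/13}; counting standard monomials gives mu = 4. Corank 2; j^3 = (2*p + q)*(29*p^2 + 24*p*q + 5*q^2) splits into three distinct lines over C (the quadratic factor has nonzero discriminant), so D_4.

D_4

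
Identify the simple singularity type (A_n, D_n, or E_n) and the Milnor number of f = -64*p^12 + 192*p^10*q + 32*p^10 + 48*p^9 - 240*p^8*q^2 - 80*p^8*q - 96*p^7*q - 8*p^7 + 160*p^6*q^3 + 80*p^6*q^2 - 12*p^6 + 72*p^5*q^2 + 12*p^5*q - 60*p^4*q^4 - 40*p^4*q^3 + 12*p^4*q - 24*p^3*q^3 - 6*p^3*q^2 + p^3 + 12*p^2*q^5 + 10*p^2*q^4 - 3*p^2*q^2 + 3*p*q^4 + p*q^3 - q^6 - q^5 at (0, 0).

Type E7, Milnor number mu = 7.

The Hessian of f at 0 has rank 0. Corank 2; j^3 = p^3 is a perfect cube, so E-series; the 4-jet and mu = 7 give E_7.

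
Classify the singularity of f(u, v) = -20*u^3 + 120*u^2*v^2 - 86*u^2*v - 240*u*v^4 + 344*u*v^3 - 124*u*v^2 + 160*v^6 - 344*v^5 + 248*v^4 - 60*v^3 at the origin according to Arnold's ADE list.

The Hessian of f at 0 has rank 0. Corank 2; j^3 = -2*(2*u + 3*v)*(5*u^2 + 14*u*v + 10*v^2) splits into three distinct lines over C (the quadratic factor has nonzero discriminant), so D_4.

D_4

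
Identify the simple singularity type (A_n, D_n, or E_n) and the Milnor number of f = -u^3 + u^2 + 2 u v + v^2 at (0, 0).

The Hessian of f at 0 has rank 1. Corank 1: A-series; mu = 2 gives A_2.

Type A_{2}, Milnor number mu = 2.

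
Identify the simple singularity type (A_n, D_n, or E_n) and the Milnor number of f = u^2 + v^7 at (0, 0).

The Hessian of f at 0 has rank 1. Corank 1: A-series; mu = 6 gives A_6.

Type A6, Milnor number mu = 6.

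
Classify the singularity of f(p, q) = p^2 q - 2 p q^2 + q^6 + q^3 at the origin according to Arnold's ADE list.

D_{7}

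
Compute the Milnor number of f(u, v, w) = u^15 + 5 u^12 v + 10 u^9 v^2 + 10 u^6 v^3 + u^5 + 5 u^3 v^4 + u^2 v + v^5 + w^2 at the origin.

6

The Hessian of f at 0 is [[0, 0, 0], [0, 0, 0], [0, 0, 2]] with rank 1, so corank 2. A Groebner basis of the Jacobian ideal J(f) in C{u,v,w} is {u^2/5 + v^4, u^3, u*v, w}; counting standard monomials gives mu = 6. Corank 2; j^3 = u^2*v has shape L^2 M (L != M), so D-series; mu = 6 gives D_6.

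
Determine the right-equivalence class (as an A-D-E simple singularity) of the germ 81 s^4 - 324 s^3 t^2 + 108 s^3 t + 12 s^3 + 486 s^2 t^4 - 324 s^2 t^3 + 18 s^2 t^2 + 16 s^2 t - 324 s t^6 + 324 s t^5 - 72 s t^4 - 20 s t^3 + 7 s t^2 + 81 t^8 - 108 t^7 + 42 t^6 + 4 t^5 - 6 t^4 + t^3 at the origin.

D_5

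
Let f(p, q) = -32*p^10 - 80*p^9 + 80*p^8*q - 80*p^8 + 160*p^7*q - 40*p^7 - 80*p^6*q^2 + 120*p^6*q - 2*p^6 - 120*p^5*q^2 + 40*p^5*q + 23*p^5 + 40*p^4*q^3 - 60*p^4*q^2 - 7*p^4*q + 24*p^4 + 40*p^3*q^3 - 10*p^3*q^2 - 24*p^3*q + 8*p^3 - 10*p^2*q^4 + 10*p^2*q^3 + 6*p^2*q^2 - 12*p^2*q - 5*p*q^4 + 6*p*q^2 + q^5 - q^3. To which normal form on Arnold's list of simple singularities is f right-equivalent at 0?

The Hessian of f at 0 is [[0, 0], [0, 0]] with rank 0, so corank 2. A Groebner basis of the Jacobian ideal J(f) in C{p,q} is {16*p^2*q + 32*p^2 - 32*p*q + q^4 - 4*q^3 + 8*q^2, p^3 - 3*p^2*q/2 - 3*p^2/2 + 3*p*q/2 + q^3/4 - 3*q^2/8, 2*p^2 + p*q^2 - 2*p*q - q^3/2 + q^2/2}; counting standard monomials gives mu = 8. Corank 2; j^3 = (2*p - q)^3 is a perfect cube, so E-series; the 5-jet and mu = 8 give E_8.

E_8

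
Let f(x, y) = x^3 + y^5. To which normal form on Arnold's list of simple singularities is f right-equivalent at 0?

The Hessian of f at 0 has rank 0. Corank 2; j^3 = x^3 is a perfect cube, so E-series; the 5-jet and mu = 8 give E_8.

E_{8}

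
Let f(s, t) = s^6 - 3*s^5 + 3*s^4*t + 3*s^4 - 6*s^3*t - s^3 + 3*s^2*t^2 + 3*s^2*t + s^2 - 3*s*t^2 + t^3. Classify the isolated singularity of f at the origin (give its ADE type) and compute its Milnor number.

Type A_{2}, Milnor number mu = 2.

The Hessian of f at 0 is [[2, 0], [0, 0]] with rank 1, so corank 1. A Groebner basis of the Jacobian ideal J(f) in C{s,t} is {t^2, s}; counting standard monomials gives mu = 2. Corank 1: A-series; mu = 2 gives A_2.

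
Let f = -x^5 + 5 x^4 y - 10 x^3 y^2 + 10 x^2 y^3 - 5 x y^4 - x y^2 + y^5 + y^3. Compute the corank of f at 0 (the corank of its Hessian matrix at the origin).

Hessian at 0 has rank 0.

2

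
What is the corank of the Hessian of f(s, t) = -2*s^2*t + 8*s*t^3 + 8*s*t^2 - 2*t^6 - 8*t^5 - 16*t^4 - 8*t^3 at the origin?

Hessian at 0 has rank 0.

2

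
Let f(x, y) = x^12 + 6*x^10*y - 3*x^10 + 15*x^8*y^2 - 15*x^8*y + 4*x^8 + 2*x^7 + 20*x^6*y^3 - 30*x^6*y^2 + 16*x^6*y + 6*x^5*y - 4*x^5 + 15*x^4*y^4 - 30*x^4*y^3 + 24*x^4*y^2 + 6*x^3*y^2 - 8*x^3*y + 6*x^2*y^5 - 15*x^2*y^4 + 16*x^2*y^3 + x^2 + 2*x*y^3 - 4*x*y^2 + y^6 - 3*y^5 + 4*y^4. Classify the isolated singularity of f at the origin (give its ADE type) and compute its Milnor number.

The Hessian of f at 0 has rank 1. Corank 1: A-series; mu = 4 gives A_4.

Type A4, Milnor number mu = 4.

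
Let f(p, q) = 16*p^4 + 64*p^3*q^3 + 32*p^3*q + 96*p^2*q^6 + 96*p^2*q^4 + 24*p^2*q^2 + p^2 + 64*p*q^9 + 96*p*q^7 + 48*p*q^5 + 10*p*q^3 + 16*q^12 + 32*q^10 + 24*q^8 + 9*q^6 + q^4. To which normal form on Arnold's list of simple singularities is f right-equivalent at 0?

The Hessian of f at 0 is [[2, 0], [0, 0]] with rank 1, so corank 1. A Groebner basis of the Jacobian ideal J(f) in C{p,q} is {q^3, p}; counting standard monomials gives mu = 3. Corank 1: A-series; mu = 3 gives A_3.

A3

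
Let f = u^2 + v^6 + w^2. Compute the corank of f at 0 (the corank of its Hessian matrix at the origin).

1

The Hessian at 0 is [[2, 0, 0], [0, 0, 0], [0, 0, 2]] of rank 2; hence corank 1.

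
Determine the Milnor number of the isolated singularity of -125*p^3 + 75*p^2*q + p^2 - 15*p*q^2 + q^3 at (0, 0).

The Hessian of f at 0 has rank 1. Corank 1: A-series; mu = 2 gives A_2.

2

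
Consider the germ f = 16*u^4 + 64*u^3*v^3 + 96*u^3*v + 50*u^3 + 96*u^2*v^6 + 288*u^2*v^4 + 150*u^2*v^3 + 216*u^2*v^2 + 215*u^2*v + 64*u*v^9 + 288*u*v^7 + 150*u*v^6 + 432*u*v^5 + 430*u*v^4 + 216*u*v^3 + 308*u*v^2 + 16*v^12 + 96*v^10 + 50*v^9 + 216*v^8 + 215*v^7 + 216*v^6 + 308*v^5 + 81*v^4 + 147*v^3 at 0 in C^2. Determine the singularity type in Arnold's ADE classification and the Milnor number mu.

The Hessian of f at 0 is [[0, 0], [0, 0]] with rank 0, so corank 2. A Groebner basis of the Jacobian ideal J(f) in C{u,v} is {u*v^2 + 875*u*v/8 + 1225*v^2/8, -625*u*v/8 + v^3 - 875*v^2/8, u^2 + 29*u*v/10 + 21*v^2/10}; counting standard monomials gives mu = 5. Corank 2; j^3 = (2*u + 3*v)*(5*u + 7*v)^2 has shape L^2 M (L != M), so D-series; mu = 5 gives D_5.

Type D_{5}, Milnor number mu = 5.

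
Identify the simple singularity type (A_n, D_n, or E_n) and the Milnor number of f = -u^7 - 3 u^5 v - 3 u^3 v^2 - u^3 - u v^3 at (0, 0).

Type E_7, Milnor number mu = 7.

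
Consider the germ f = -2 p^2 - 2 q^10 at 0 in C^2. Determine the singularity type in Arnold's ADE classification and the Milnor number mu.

Type A_{9}, Milnor number mu = 9.

The Hessian of f at 0 is [[-4, 0], [0, 0]] with rank 1, so corank 1. A Groebner basis of the Jacobian ideal J(f) in C{p,q} is {q^9, p}; counting standard monomials gives mu = 9. Corank 1: A-series; mu = 9 gives A_9.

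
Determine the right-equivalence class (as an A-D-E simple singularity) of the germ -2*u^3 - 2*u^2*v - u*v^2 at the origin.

The Hessian of f at 0 has rank 0. Corank 2; j^3 = -u*(2*u^2 + 2*u*v + v^2) splits into three distinct lines over C (the quadratic factor has nonzero discriminant), so D_4.

D4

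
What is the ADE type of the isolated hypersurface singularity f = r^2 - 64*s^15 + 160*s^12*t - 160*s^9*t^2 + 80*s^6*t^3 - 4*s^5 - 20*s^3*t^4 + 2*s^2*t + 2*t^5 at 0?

The Hessian of f at 0 has rank 1. Corank 2; j^3 = 2*s^2*t has shape L^2 M (L != M), so D-series; mu = 6 gives D_6.

D_{6}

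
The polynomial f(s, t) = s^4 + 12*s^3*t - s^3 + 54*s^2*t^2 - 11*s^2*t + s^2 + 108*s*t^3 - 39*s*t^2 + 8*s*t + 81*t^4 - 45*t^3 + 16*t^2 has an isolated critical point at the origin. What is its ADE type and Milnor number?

Type A_{2}, Milnor number mu = 2.

The Hessian of f at 0 is [[2, 8], [8, 32]] with rank 1, so corank 1. A Groebner basis of the Jacobian ideal J(f) in C{s,t} is {t^2, s + 4*t}; counting standard monomials gives mu = 2. Corank 1: A-series; mu = 2 gives A_2.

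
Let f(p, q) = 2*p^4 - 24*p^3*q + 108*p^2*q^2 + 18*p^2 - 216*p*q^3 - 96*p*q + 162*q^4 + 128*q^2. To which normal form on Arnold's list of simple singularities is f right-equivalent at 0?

The Hessian of f at 0 has rank 1. Corank 1: A-series; mu = 3 gives A_3.

A3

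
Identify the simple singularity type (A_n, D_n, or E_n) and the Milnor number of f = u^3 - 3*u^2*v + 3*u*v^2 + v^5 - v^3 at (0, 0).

Type E8, Milnor number mu = 8.

The Hessian of f at 0 has rank 0. Corank 2; j^3 = (u - v)^3 is a perfect cube, so E-series; the 5-jet and mu = 8 give E_8.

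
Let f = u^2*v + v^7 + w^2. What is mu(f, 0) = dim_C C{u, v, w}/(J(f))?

The Hessian of f at 0 is [[0, 0, 0], [0, 0, 0], [0, 0, 2]] with rank 1, so corank 2. A Groebner basis of the Jacobian ideal J(f) in C{u,v,w} is {u^2/7 + v^6, u^3, u*v, w}; counting standard monomials gives mu = 8. Corank 2; j^3 = u^2*v has shape L^2 M (L != M), so D-series; mu = 8 gives D_8.

8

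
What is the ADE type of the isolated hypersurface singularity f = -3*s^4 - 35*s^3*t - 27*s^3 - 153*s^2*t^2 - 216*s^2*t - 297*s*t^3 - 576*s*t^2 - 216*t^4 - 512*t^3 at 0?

The Hessian of f at 0 is [[0, 0], [0, 0]] with rank 0, so corank 2. A Groebner basis of the Jacobian ideal J(f) in C{s,t} is {19683*s^2 + 104976*s*t + t^4 + 27*t^3 + 139968*t^2, s^3 + 3672*s^2 + 19584*s*t + 24*t^3 + 26112*t^2, s^2*t - 891*s^2 - 4752*s*t - 25*t^3/3 - 6336*t^2, 162*s^2 + s*t^2 + 864*s*t + 26*t^3/9 + 1152*t^2}; counting standard monomials gives mu = 7. Corank 2; j^3 = -(3*s + 8*t)^3 is a perfect cube, so E-series; the 4-jet and mu = 7 give E_7.

E7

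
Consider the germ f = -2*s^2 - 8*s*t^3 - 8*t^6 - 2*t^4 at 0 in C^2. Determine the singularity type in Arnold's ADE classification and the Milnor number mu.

Type A3, Milnor number mu = 3.

The Hessian of f at 0 is [[-4, 0], [0, 0]] with rank 1, so corank 1. A Groebner basis of the Jacobian ideal J(f) in C{s,t} is {t^3, s}; counting standard monomials gives mu = 3. Corank 1: A-series; mu = 3 gives A_3.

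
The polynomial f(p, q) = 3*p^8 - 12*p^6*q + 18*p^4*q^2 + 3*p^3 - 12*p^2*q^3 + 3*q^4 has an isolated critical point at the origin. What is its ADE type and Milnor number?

Type E_{6}, Milnor number mu = 6.

The Hessian of f at 0 is [[0, 0], [0, 0]] with rank 0, so corank 2. A Groebner basis of the Jacobian ideal J(f) in C{p,q} is {q^3, p^2}; counting standard monomials gives mu = 6. Corank 2; j^3 = 3*p^3 is a perfect cube, so E-series; the 4-jet and mu = 6 give E_6.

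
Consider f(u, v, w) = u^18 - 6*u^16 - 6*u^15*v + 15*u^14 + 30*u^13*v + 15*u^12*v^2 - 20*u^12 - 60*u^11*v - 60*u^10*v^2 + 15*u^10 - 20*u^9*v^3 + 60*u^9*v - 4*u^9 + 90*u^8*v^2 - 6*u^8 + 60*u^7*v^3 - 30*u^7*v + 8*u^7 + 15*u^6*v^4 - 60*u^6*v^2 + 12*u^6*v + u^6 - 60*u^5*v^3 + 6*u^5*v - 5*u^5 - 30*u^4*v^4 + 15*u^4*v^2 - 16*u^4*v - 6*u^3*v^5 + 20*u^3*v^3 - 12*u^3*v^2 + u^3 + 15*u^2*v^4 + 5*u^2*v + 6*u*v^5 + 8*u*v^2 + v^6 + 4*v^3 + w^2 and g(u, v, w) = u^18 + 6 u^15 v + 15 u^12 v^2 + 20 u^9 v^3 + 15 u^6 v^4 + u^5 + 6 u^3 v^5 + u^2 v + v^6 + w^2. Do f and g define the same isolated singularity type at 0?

Yes.

The Hessian of f at 0 has rank 1. Corank 2; j^3 = (u + v)*(u + 2*v)^2 has shape L^2 M (L != M), so D-series; mu = 7 gives D_7. The Hessian of g at 0 has rank 1. Corank 2; j^3 = u^2*v has shape L^2 M (L != M), so D-series; mu = 7 gives D_7. Both have type D_7, hence right-equivalent.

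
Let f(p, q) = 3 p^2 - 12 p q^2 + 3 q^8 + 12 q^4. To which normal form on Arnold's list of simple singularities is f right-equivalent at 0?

A_7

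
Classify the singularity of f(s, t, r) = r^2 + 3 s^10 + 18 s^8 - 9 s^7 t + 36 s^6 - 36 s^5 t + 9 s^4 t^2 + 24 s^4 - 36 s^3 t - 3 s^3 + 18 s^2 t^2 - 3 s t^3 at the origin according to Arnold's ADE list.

E_{7}

The Hessian of f at 0 has rank 1. Corank 2; j^3 = -3*s^3 is a perfect cube, so E-series; the 4-jet and mu = 7 give E_7.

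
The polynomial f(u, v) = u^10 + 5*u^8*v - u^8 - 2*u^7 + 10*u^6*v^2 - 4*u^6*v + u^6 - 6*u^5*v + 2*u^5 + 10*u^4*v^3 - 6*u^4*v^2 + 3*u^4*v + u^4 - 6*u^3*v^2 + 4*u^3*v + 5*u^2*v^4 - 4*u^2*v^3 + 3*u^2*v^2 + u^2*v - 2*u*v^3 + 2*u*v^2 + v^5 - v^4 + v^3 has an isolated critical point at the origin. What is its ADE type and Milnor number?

Type D_5, Milnor number mu = 5.

The Hessian of f at 0 is [[0, 0], [0, 0]] with rank 0, so corank 2. A Groebner basis of the Jacobian ideal J(f) in C{u,v} is {u^3 - u^2/4 + v^2/4, u^2/4 + v^3 - v^2/4, u*v + v^2}; counting standard monomials gives mu = 5. Corank 2; j^3 = v*(u + v)^2 has shape L^2 M (L != M), so D-series; mu = 5 gives D_5.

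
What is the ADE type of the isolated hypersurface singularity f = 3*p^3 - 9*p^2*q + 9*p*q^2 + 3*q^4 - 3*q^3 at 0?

E6

The Hessian of f at 0 has rank 0. Corank 2; j^3 = 3*(p - q)^3 is a perfect cube, so E-series; the 4-jet and mu = 6 give E_6.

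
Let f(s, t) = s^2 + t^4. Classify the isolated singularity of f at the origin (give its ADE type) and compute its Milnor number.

The Hessian of f at 0 is [[2, 0], [0, 0]] with rank 1, so corank 1. A Groebner basis of the Jacobian ideal J(f) in C{s,t} is {t^3, s}; counting standard monomials gives mu = 3. Corank 1: A-series; mu = 3 gives A_3.

Type A3, Milnor number mu = 3.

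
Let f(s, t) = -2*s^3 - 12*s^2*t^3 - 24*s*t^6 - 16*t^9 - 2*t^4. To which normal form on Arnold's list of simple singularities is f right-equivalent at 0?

E6

The Hessian of f at 0 is [[0, 0], [0, 0]] with rank 0, so corank 2. A Groebner basis of the Jacobian ideal J(f) in C{s,t} is {t^3, s^2}; counting standard monomials gives mu = 6. Corank 2; j^3 = -2*s^3 is a perfect cube, so E-series; the 4-jet and mu = 6 give E_6.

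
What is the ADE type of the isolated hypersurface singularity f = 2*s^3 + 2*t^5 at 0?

The Hessian of f at 0 is [[0, 0], [0, 0]] with rank 0, so corank 2. A Groebner basis of the Jacobian ideal J(f) in C{s,t} is {t^4, s^2}; counting standard monomials gives mu = 8. Corank 2; j^3 = 2*s^3 is a perfect cube, so E-series; the 5-jet and mu = 8 give E_8.

E_{8}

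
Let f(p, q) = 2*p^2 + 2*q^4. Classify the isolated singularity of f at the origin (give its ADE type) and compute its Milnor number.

Type A3, Milnor number mu = 3.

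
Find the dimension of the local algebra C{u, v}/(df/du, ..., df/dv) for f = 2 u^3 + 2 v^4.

6

The Hessian of f at 0 is [[0, 0], [0, 0]] with rank 0, so corank 2. A Groebner basis of the Jacobian ideal J(f) in C{u,v} is {v^3, u^2}; counting standard monomials gives mu = 6. Corank 2; j^3 = 2*u^3 is a perfect cube, so E-series; the 4-jet and mu = 6 give E_6.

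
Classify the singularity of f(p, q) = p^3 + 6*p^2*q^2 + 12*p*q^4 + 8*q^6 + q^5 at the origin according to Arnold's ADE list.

The Hessian of f at 0 is [[0, 0], [0, 0]] with rank 0, so corank 2. A Groebner basis of the Jacobian ideal J(f) in C{p,q} is {q^4, p^3, p^2/4 + p*q^2}; counting standard monomials gives mu = 8. Corank 2; j^3 = p^3 is a perfect cube, so E-series; the 5-jet and mu = 8 give E_8.

E_8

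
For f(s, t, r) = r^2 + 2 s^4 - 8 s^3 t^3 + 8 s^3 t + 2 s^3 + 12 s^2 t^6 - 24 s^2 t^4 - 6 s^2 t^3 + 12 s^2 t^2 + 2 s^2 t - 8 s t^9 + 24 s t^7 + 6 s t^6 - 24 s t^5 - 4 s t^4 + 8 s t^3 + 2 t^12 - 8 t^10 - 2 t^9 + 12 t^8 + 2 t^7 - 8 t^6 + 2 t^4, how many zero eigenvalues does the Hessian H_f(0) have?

2

Hessian at 0 has rank 1.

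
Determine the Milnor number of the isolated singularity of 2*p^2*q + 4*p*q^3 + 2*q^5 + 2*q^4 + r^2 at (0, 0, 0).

5

The Hessian of f at 0 is [[0, 0, 0], [0, 0, 0], [0, 0, 2]] with rank 1, so corank 2. A Groebner basis of the Jacobian ideal J(f) in C{p,q,r} is {p*q^2, p*q + q^3, p^2 - 4*p*q, r}; counting standard monomials gives mu = 5. Corank 2; j^3 = 2*p^2*q has shape L^2 M (L != M), so D-series; mu = 5 gives D_5.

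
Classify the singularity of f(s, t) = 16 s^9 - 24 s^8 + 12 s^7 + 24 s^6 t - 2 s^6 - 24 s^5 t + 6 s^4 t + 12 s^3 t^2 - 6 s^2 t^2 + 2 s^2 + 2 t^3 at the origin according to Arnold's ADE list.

A_{2}

The Hessian of f at 0 is [[4, 0], [0, 0]] with rank 1, so corank 1. A Groebner basis of the Jacobian ideal J(f) in C{s,t} is {t^2, s}; counting standard monomials gives mu = 2. Corank 1: A-series; mu = 2 gives A_2.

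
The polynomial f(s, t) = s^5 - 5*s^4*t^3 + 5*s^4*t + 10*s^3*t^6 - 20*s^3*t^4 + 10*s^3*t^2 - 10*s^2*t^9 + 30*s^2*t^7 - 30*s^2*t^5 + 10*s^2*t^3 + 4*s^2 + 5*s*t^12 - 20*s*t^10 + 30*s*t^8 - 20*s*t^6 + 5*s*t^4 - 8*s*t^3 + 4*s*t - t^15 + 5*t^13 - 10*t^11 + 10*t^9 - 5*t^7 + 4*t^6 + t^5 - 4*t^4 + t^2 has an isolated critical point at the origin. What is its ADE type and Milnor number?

Type A_{4}, Milnor number mu = 4.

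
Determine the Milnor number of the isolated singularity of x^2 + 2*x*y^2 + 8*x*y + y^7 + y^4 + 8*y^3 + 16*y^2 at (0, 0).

The Hessian of f at 0 is [[2, 8], [8, 32]] with rank 1, so corank 1. A Groebner basis of the Jacobian ideal J(f) in C{x,y} is {x^3 + 12*x^2*y - 48*x^2 - 256*x*y + 256*x + 1024*y, x + y^2 + 4*y}; counting standard monomials gives mu = 6. Corank 1: A-series; mu = 6 gives A_6.

6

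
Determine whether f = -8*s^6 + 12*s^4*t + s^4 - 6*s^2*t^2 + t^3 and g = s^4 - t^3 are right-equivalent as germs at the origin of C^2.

Yes.

The Hessian of f at 0 has rank 0. Corank 2; j^3 = t^3 is a perfect cube, so E-series; the 4-jet and mu = 6 give E_6. The Hessian of g at 0 has rank 0. Corank 2; j^3 = -t^3 is a perfect cube, so E-series; the 4-jet and mu = 6 give E_6. Both have type E_6, hence right-equivalent.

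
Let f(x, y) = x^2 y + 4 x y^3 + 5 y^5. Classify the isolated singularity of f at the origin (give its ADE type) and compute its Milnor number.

The Hessian of f at 0 has rank 0. Corank 2; j^3 = x^2*y has shape L^2 M (L != M), so D-series; mu = 6 gives D_6.

Type D_6, Milnor number mu = 6.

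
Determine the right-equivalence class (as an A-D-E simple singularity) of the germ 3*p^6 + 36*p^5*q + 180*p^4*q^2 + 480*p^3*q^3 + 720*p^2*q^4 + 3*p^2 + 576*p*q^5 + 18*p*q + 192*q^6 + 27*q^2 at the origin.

A_{5}

The Hessian of f at 0 has rank 1. Corank 1: A-series; mu = 5 gives A_5.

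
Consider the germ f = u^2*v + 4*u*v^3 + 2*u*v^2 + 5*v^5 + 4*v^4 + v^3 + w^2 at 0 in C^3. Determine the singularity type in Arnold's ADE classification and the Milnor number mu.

The Hessian of f at 0 is [[0, 0, 0], [0, 0, 0], [0, 0, 2]] with rank 1, so corank 2. A Groebner basis of the Jacobian ideal J(f) in C{u,v,w} is {u^3 - 6*u^2 - 25*u*v/2 - 13*v^2/2, u^2*v + 4*u^2 + 17*u*v/2 + 9*v^2/2, -2*u^2 + u*v^2 - 9*u*v/2 - 5*v^2/2, u*v/2 + v^3 + v^2/2, w}; counting standard monomials gives mu = 6. Corank 2; j^3 = v*(u + v)^2 has shape L^2 M (L != M), so D-series; mu = 6 gives D_6.

Type D6, Milnor number mu = 6.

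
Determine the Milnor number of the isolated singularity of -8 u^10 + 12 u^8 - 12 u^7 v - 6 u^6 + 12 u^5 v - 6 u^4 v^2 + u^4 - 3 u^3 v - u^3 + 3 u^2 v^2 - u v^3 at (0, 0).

7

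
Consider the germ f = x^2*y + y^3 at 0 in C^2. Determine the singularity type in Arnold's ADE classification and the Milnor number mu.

The Hessian of f at 0 has rank 0. Corank 2; j^3 = y*(x^2 + y^2) splits into three distinct lines over C (the quadratic factor has nonzero discriminant), so D_4.

Type D_4, Milnor number mu = 4.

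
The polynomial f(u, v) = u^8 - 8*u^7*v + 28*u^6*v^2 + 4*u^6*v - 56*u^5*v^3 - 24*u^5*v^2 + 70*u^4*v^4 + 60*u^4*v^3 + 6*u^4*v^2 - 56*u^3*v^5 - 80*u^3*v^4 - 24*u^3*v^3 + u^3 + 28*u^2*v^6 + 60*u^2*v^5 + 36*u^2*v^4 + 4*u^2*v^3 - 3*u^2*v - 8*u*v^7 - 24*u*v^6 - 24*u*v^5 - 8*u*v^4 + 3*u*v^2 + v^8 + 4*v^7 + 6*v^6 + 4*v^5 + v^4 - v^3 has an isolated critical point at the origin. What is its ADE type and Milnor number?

Type E_{6}, Milnor number mu = 6.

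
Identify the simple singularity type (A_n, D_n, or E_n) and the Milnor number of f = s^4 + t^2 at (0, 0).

The Hessian of f at 0 has rank 1. Corank 1: A-series; mu = 3 gives A_3.

Type A_{3}, Milnor number mu = 3.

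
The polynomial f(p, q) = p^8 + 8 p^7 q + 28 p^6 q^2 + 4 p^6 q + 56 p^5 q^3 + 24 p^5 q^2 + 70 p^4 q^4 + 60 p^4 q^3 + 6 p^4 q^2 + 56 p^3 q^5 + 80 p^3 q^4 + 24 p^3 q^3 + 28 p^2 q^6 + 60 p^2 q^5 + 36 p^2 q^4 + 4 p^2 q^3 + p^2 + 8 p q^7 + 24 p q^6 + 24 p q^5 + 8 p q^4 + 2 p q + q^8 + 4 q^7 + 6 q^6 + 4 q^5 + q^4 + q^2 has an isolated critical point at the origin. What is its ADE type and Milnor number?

The Hessian of f at 0 has rank 1. Corank 1: A-series; mu = 3 gives A_3.

Type A_{3}, Milnor number mu = 3.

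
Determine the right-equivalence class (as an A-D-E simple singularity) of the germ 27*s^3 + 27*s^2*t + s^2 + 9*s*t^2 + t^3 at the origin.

A2

The Hessian of f at 0 has rank 1. Corank 1: A-series; mu = 2 gives A_2.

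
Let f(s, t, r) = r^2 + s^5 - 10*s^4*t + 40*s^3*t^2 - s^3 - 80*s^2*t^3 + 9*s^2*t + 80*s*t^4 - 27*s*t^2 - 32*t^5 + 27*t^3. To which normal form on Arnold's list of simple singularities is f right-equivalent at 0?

E_8

The Hessian of f at 0 has rank 1. Corank 2; j^3 = -(s - 3*t)^3 is a perfect cube, so E-series; the 5-jet and mu = 8 give E_8.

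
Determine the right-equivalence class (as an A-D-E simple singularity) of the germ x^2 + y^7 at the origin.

A6

The Hessian of f at 0 has rank 1. Corank 1: A-series; mu = 6 gives A_6.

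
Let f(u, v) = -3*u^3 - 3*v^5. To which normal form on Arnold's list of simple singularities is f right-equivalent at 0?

E8

The Hessian of f at 0 is [[0, 0], [0, 0]] with rank 0, so corank 2. A Groebner basis of the Jacobian ideal J(f) in C{u,v} is {v^4, u^2}; counting standard monomials gives mu = 8. Corank 2; j^3 = -3*u^3 is a perfect cube, so E-series; the 5-jet and mu = 8 give E_8.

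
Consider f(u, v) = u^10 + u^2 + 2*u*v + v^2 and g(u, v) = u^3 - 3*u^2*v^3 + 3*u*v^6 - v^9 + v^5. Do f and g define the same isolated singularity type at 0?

The Hessian of f at 0 is [[2, 2], [2, 2]] with rank 1, so corank 1. A Groebner basis of the Jacobian ideal J(f) in C{u,v} is {v^9, u + v}; counting standard monomials gives mu = 9. Corank 1: A-series; mu = 9 gives A_9. The Hessian of g at 0 is [[0, 0], [0, 0]] with rank 0, so corank 2. A Groebner basis of the Jacobian ideal J(g) in C{u,v} is {-u^2/2 + u*v^3, v^4, u^3, u^2*v}; counting standard monomials gives mu = 8. Corank 2; j^3 = u^3 is a perfect cube, so E-series; the 5-jet and mu = 8 give E_8. f is A_9 but g is E_8, hence not right-equivalent.

No.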